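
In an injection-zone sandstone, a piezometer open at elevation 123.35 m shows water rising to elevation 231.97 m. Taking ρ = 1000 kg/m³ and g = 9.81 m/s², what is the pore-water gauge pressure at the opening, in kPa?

P ≈ 1070 kPa

Pressure head ψ = h − z = 231.97 − 123.35 = 108.62 m.
P = ρgψ = 1000 × 9.81 × 108.62 = 1065562 Pa ≈ 1070 kPa.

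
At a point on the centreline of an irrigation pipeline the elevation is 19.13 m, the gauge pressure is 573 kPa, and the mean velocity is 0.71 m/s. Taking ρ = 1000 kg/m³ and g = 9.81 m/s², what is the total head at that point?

h ≈ 77.57 m

Pressure head ψ = P/(ρg) = 573×1000 / (1000 × 9.81) = 58.41 m.
Velocity head = v²/(2g) = 0.71² / (2 × 9.81) = 0.026 m.
h = z + ψ + v²/(2g) = 19.13 + 58.41 + 0.026 = 77.57 m.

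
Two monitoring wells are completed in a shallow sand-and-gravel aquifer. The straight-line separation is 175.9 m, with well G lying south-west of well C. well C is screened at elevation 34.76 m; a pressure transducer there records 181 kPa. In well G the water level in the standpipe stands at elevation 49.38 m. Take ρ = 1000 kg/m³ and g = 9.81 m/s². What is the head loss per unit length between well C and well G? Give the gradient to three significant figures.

Pressure head at well C: ψ = P/(ρg) = 181×1000 / (1000 × 9.81) = 18.45 m.
Total head at well C: h = z + ψ = 34.76 + 18.45 = 53.21 m.
Total head at well G: h = 49.38 m (water level in the piezometer is the total head).
Head difference: h(well C) − h(well G) = 53.21 − 49.38 = 3.83 m.
Hydraulic gradient: i = |Δh| / L = 3.83 / 175.9 = 0.0218.

i ≈ 0.0218 m/m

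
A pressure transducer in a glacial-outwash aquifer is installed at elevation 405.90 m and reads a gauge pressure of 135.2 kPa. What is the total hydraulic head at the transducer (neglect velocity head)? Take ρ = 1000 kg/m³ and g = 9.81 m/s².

h ≈ 419.68 m

ψ = P/(ρg) = 135.2×1000 / (1000 × 9.81) = 13.78 m.
h = z + ψ = 405.90 + 13.78 = 419.68 m.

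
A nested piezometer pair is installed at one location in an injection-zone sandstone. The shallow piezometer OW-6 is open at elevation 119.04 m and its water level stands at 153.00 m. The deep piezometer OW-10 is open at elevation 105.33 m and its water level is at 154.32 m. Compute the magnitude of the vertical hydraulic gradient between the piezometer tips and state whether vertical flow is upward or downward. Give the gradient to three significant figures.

Total head at OW-6: h = 153.00 m (water level in the standpipe).
Total head at OW-10: h = 154.32 m.
Δh = h(OW-6) − h(OW-10) = 153.00 − 154.32 = -1.32 m.
Vertical separation Δz = 119.04 − 105.33 = 13.71 m.
|i_v| = |Δh| / Δz = 1.32 / 13.71 = 0.0963.
Head is higher in the deep piezometer, so vertical flow is upward (discharge condition).

|i_v| ≈ 0.0963; vertical flow is upward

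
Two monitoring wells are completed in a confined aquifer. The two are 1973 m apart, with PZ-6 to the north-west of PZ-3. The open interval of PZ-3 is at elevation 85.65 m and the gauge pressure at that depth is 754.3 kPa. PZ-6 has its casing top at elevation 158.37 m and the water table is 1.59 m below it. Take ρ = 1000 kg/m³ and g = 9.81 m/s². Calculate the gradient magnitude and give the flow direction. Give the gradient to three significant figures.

Pressure head at PZ-3: ψ = P/(ρg) = 754.3×1000 / (1000 × 9.81) = 76.89 m.
Total head at PZ-3: h = z + ψ = 85.65 + 76.89 = 162.54 m.
Total head at PZ-6: h = 158.37 − 1.59 = 156.78 m.
Head difference: h(PZ-3) − h(PZ-6) = 162.54 − 156.78 = 5.76 m.
Hydraulic gradient: i = |Δh| / L = 5.76 / 1973 = 0.00292.
Flow is from higher to lower head: from PZ-3 toward PZ-6, i.e. toward the north-west.

i ≈ 0.00292; groundwater flows toward the north-west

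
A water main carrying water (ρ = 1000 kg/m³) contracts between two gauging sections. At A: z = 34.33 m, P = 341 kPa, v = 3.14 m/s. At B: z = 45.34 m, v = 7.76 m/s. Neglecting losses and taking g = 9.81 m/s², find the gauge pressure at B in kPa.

Pressure head at A: ψ₁ = P₁/(ρg) = 341×1000 / (1000 × 9.81) = 34.76 m.
Velocity heads: v₁²/2g = 3.14²/19.62 = 0.503 m; v₂²/2g = 7.76²/19.62 = 3.069 m.
Total head H = z₁ + ψ₁ + v₁²/2g = 34.33 + 34.76 + 0.503 = 69.59 m.
ψ₂ = H − z₂ − v₂²/2g = 69.59 − 45.34 − 3.069 = 21.18 m.
P₂ = ρgψ₂ = 1000 × 9.81 × 21.18 ≈ 208 kPa.

P₂ ≈ 208 kPa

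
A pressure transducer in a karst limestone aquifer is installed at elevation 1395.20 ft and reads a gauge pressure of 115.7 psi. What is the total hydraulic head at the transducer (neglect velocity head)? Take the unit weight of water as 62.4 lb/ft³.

h ≈ 1662.20 ft

ψ = 144·P/γ = 144 × 115.7 / 62.4 = 267.00 ft.
h = z + ψ = 1395.20 + 267.00 = 1662.20 ft.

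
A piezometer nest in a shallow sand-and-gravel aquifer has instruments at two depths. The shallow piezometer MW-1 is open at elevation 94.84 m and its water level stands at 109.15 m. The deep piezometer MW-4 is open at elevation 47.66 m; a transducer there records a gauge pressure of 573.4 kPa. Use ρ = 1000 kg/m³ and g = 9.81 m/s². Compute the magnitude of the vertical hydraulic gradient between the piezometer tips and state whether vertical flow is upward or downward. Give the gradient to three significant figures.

Total head at MW-1: h = 109.15 m (water level in the standpipe).
Pressure head at MW-4: ψ = P/(ρg) = 573.4×1000 / (1000 × 9.81) = 58.45 m.
Total head at MW-4: h = z + ψ = 47.66 + 58.45 = 106.11 m.
Δh = h(MW-1) − h(MW-4) = 109.15 − 106.11 = 3.04 m.
Vertical separation Δz = 94.84 − 47.66 = 47.18 m.
|i_v| = |Δh| / Δz = 3.04 / 47.18 = 0.0644.
Head is higher in the shallow piezometer, so vertical flow is downward (recharge condition).

|i_v| ≈ 0.0644; vertical flow is downward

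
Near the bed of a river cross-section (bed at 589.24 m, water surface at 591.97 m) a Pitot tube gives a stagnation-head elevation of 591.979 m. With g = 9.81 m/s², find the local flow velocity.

v ≈ 0.420 m/s

Near the bed, under hydrostatic conditions, the piezometric head (z + ψ) equals the free-surface elevation, 591.97 m.
Velocity head = total − piezometric = 591.979 − 591.97 = 0.009 m.
v = √(2g·h_v) = √(2 × 9.81 × 0.009) = 0.420 m/s.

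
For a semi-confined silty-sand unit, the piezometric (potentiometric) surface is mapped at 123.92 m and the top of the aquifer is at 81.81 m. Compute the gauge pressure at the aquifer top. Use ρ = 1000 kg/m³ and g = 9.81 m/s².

P ≈ 413 kPa

Pressure head at the aquifer top: ψ = h − z = 123.92 − 81.81 = 42.11 m.
P = ρgψ = 1000 × 9.81 × 42.11 = 413099 Pa ≈ 413 kPa.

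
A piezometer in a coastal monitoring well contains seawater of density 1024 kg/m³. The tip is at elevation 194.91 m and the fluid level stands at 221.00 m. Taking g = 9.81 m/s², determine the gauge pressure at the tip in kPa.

Pressure head ψ = h − z = 221.00 − 194.91 = 26.09 m.
P = ρgψ = 1024 × 9.81 × 26.09 = 262086 Pa ≈ 262 kPa.

P ≈ 262 kPa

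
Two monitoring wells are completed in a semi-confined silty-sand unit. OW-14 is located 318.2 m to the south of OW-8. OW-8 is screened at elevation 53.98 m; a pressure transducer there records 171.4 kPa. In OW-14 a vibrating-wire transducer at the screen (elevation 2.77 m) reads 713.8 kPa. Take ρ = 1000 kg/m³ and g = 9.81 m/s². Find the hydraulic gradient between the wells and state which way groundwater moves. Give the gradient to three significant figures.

i ≈ 0.0128; groundwater flows toward the north

Pressure head at OW-8: ψ = P/(ρg) = 171.4×1000 / (1000 × 9.81) = 17.47 m.
Total head at OW-8: h = z + ψ = 53.98 + 17.47 = 71.45 m.
Pressure head at OW-14: ψ = P/(ρg) = 713.8×1000 / (1000 × 9.81) = 72.76 m.
Total head at OW-14: h = z + ψ = 2.77 + 72.76 = 75.53 m.
Head difference: h(OW-8) − h(OW-14) = 71.45 − 75.53 = -4.08 m.
Hydraulic gradient: i = |Δh| / L = 4.08 / 318.2 = 0.0128.
Flow is from higher to lower head: from OW-14 toward OW-8, i.e. toward the north.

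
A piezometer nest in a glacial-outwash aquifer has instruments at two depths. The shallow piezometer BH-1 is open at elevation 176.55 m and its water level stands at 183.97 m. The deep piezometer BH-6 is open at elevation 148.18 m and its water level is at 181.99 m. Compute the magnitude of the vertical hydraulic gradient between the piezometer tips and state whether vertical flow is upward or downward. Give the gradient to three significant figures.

Total head at BH-1: h = 183.97 m (water level in the standpipe).
Total head at BH-6: h = 181.99 m.
Δh = h(BH-1) − h(BH-6) = 183.97 − 181.99 = 1.98 m.
Vertical separation Δz = 176.55 − 148.18 = 28.37 m.
|i_v| = |Δh| / Δz = 1.98 / 28.37 = 0.0698.
Head is higher in the shallow piezometer, so vertical flow is downward (recharge condition).

|i_v| ≈ 0.0698; vertical flow is downward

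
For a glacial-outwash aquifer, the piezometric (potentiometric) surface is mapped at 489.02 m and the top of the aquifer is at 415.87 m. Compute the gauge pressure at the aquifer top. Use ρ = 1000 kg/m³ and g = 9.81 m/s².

P ≈ 718 kPa

Pressure head at the aquifer top: ψ = h − z = 489.02 − 415.87 = 73.15 m.
P = ρgψ = 1000 × 9.81 × 73.15 = 717601 Pa ≈ 718 kPa.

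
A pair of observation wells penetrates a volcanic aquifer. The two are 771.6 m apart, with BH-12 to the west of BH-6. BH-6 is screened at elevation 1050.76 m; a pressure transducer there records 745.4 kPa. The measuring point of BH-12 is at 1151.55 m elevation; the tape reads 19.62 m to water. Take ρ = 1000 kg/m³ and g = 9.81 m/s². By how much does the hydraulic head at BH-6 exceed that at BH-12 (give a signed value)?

Δh ≈ -5.19 m

Pressure head at BH-6: ψ = P/(ρg) = 745.4×1000 / (1000 × 9.81) = 75.98 m.
Total head at BH-6: h = z + ψ = 1050.76 + 75.98 = 1126.74 m.
Total head at BH-12: h = 1151.55 − 19.62 = 1131.93 m.
Head difference: h(BH-6) − h(BH-12) = 1126.74 − 1131.93 = -5.19 m.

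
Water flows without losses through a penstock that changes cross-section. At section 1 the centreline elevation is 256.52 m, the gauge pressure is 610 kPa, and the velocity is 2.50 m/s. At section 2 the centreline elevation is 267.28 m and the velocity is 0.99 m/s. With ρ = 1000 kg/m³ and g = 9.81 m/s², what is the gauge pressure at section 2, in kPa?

P₂ ≈ 507 kPa

Pressure head at 1: ψ₁ = P₁/(ρg) = 610×1000 / (1000 × 9.81) = 62.18 m.
Velocity heads: v₁²/2g = 2.50²/19.62 = 0.319 m; v₂²/2g = 0.99²/19.62 = 0.050 m.
Total head H = z₁ + ψ₁ + v₁²/2g = 256.52 + 62.18 + 0.319 = 319.02 m.
ψ₂ = H − z₂ − v₂²/2g = 319.02 − 267.28 − 0.050 = 51.69 m.
P₂ = ρgψ₂ = 1000 × 9.81 × 51.69 ≈ 507 kPa.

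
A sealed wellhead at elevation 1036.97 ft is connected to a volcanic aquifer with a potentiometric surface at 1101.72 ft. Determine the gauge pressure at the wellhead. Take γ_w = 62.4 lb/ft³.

Head above the cap: Δh = 1101.72 − 1036.97 = 64.75 ft.
P = γΔh/144 = 62.4 × 64.75 / 144 = 28.1 psi.

P ≈ 28.1 psi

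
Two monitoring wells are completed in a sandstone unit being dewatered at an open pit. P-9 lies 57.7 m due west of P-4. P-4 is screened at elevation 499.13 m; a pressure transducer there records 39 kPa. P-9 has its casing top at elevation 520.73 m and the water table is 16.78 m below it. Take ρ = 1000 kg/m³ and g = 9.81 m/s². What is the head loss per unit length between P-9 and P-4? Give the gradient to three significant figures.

Pressure head at P-4: ψ = P/(ρg) = 39×1000 / (1000 × 9.81) = 3.98 m.
Total head at P-4: h = z + ψ = 499.13 + 3.98 = 503.11 m.
Total head at P-9: h = 520.73 − 16.78 = 503.95 m.
Head difference: h(P-4) − h(P-9) = 503.11 − 503.95 = -0.84 m.
Hydraulic gradient: i = |Δh| / L = 0.84 / 57.7 = 0.0146.

i ≈ 0.0146 m/m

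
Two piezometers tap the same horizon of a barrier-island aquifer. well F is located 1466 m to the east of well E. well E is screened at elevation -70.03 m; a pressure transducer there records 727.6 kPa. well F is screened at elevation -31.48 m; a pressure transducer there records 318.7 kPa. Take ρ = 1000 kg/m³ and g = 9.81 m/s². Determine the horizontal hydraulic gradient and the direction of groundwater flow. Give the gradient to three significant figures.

i ≈ 0.00214; groundwater flows toward the east

Pressure head at well E: ψ = P/(ρg) = 727.6×1000 / (1000 × 9.81) = 74.17 m.
Total head at well E: h = z + ψ = -70.03 + 74.17 = 4.14 m.
Pressure head at well F: ψ = P/(ρg) = 318.7×1000 / (1000 × 9.81) = 32.49 m.
Total head at well F: h = z + ψ = -31.48 + 32.49 = 1.01 m.
Head difference: h(well E) − h(well F) = 4.14 − 1.01 = 3.13 m.
Hydraulic gradient: i = |Δh| / L = 3.13 / 1466 = 0.00214.
Flow is from higher to lower head: from well E toward well F, i.e. toward the east.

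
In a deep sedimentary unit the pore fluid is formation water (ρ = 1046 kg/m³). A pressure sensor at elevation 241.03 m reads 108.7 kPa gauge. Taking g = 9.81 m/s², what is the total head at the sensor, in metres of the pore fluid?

h ≈ 251.62 m

ψ = P/(ρg) = 108.7×1000 / (1046 × 9.81) = 10.59 m.
h = z + ψ = 241.03 + 10.59 = 251.62 m.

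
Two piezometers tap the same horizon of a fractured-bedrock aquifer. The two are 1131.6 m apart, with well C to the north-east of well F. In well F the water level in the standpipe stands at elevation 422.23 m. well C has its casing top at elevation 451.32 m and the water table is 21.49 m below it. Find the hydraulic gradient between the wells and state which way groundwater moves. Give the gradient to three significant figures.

Total head at well F: h = 422.23 m (water level in the piezometer is the total head).
Total head at well C: h = 451.32 − 21.49 = 429.83 m.
Head difference: h(well F) − h(well C) = 422.23 − 429.83 = -7.60 m.
Hydraulic gradient: i = |Δh| / L = 7.60 / 1131.6 = 0.00672.
Flow is from higher to lower head: from well C toward well F, i.e. toward the south-west.

i ≈ 0.00672; groundwater flows toward the south-west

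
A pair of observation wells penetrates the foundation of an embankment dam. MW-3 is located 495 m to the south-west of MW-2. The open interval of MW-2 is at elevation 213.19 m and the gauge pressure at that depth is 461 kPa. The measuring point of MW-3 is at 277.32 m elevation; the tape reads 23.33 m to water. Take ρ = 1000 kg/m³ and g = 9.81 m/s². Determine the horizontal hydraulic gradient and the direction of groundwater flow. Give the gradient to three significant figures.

i ≈ 0.0125; groundwater flows toward the south-west

Pressure head at MW-2: ψ = P/(ρg) = 461×1000 / (1000 × 9.81) = 46.99 m.
Total head at MW-2: h = z + ψ = 213.19 + 46.99 = 260.18 m.
Total head at MW-3: h = 277.32 − 23.33 = 253.99 m.
Head difference: h(MW-2) − h(MW-3) = 260.18 − 253.99 = 6.19 m.
Hydraulic gradient: i = |Δh| / L = 6.19 / 495 = 0.0125.
Flow is from higher to lower head: from MW-2 toward MW-3, i.e. toward the south-west.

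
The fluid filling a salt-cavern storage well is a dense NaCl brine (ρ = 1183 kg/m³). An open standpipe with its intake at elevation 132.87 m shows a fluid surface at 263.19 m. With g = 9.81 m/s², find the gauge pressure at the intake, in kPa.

P ≈ 1510 kPa

Pressure head ψ = h − z = 263.19 − 132.87 = 130.32 m.
P = ρgψ = 1183 × 9.81 × 130.32 = 1512394 Pa ≈ 1510 kPa.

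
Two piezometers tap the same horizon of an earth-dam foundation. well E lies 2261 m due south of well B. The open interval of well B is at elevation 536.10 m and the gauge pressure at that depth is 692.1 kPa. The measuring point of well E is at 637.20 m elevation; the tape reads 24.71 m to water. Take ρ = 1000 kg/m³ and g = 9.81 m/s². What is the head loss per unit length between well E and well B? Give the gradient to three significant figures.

i ≈ 0.00258 m/m

Pressure head at well B: ψ = P/(ρg) = 692.1×1000 / (1000 × 9.81) = 70.55 m.
Total head at well B: h = z + ψ = 536.10 + 70.55 = 606.65 m.
Total head at well E: h = 637.20 − 24.71 = 612.49 m.
Head difference: h(well B) − h(well E) = 606.65 − 612.49 = -5.84 m.
Hydraulic gradient: i = |Δh| / L = 5.84 / 2261 = 0.00258.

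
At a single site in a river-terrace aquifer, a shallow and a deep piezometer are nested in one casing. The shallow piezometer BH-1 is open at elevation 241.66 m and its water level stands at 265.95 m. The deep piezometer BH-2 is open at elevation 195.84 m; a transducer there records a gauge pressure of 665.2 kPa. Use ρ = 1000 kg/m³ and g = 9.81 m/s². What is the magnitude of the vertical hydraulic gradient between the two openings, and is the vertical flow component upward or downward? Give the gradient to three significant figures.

Total head at BH-1: h = 265.95 m (water level in the standpipe).
Pressure head at BH-2: ψ = P/(ρg) = 665.2×1000 / (1000 × 9.81) = 67.81 m.
Total head at BH-2: h = z + ψ = 195.84 + 67.81 = 263.65 m.
Δh = h(BH-1) − h(BH-2) = 265.95 − 263.65 = 2.30 m.
Vertical separation Δz = 241.66 − 195.84 = 45.82 m.
|i_v| = |Δh| / Δz = 2.30 / 45.82 = 0.0502.
Head is higher in the shallow piezometer, so vertical flow is downward (recharge condition).

|i_v| ≈ 0.0502; vertical flow is downward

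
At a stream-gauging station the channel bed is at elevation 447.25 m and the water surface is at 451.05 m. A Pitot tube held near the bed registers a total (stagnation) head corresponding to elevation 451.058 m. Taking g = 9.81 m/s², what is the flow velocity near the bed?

Near the bed, under hydrostatic conditions, the piezometric head (z + ψ) equals the free-surface elevation, 451.05 m.
Velocity head = total − piezometric = 451.058 − 451.05 = 0.008 m.
v = √(2g·h_v) = √(2 × 9.81 × 0.008) = 0.396 m/s.

v ≈ 0.396 m/s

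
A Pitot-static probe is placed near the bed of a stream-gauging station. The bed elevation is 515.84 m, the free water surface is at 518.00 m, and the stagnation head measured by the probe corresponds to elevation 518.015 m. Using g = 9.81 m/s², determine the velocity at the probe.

v ≈ 0.542 m/s

Near the bed, under hydrostatic conditions, the piezometric head (z + ψ) equals the free-surface elevation, 518.00 m.
Velocity head = total − piezometric = 518.015 − 518.00 = 0.015 m.
v = √(2g·h_v) = √(2 × 9.81 × 0.015) = 0.542 m/s.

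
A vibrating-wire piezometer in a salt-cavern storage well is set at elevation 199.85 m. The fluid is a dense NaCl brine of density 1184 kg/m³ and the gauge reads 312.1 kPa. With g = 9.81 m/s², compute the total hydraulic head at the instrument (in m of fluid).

ψ = P/(ρg) = 312.1×1000 / (1184 × 9.81) = 26.87 m.
h = z + ψ = 199.85 + 26.87 = 226.72 m.

h ≈ 226.72 m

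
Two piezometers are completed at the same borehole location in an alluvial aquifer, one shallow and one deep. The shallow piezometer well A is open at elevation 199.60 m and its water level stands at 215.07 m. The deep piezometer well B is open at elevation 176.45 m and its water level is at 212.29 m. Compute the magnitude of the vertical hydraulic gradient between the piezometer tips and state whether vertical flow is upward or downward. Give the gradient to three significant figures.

Total head at well A: h = 215.07 m (water level in the standpipe).
Total head at well B: h = 212.29 m.
Δh = h(well A) − h(well B) = 215.07 − 212.29 = 2.78 m.
Vertical separation Δz = 199.60 − 176.45 = 23.15 m.
|i_v| = |Δh| / Δz = 2.78 / 23.15 = 0.120.
Head is higher in the shallow piezometer, so vertical flow is downward (recharge condition).

|i_v| ≈ 0.120; vertical flow is downward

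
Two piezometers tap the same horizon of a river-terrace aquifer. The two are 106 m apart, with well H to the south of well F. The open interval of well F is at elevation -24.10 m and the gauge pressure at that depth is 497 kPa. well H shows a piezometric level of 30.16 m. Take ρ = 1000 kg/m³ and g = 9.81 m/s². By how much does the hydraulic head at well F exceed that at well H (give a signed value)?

Pressure head at well F: ψ = P/(ρg) = 497×1000 / (1000 × 9.81) = 50.66 m.
Total head at well F: h = z + ψ = -24.10 + 50.66 = 26.56 m.
Total head at well H: h = 30.16 m (water level in the piezometer is the total head).
Head difference: h(well F) − h(well H) = 26.56 − 30.16 = -3.60 m.

Δh ≈ -3.60 m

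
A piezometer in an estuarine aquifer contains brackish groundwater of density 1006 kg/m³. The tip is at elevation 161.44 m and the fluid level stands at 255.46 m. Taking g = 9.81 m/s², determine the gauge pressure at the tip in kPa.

Pressure head ψ = h − z = 255.46 − 161.44 = 94.02 m.
P = ρgψ = 1006 × 9.81 × 94.02 = 927870 Pa ≈ 928 kPa.

P ≈ 928 kPa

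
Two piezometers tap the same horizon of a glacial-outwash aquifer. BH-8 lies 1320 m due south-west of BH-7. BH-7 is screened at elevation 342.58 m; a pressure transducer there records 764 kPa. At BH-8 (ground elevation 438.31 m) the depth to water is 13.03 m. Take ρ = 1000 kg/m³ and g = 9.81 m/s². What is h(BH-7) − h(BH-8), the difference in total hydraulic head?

Δh ≈ -4.82 m

Pressure head at BH-7: ψ = P/(ρg) = 764×1000 / (1000 × 9.81) = 77.88 m.
Total head at BH-7: h = z + ψ = 342.58 + 77.88 = 420.46 m.
Total head at BH-8: h = 438.31 − 13.03 = 425.28 m.
Head difference: h(BH-7) − h(BH-8) = 420.46 − 425.28 = -4.82 m.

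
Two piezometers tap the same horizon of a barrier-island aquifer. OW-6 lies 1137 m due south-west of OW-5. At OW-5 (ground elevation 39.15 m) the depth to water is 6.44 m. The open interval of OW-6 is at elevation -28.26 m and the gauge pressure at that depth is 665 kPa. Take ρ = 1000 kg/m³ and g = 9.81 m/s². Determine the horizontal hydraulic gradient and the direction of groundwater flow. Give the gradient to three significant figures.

Total head at OW-5: h = 39.15 − 6.44 = 32.71 m.
Pressure head at OW-6: ψ = P/(ρg) = 665×1000 / (1000 × 9.81) = 67.79 m.
Total head at OW-6: h = z + ψ = -28.26 + 67.79 = 39.53 m.
Head difference: h(OW-5) − h(OW-6) = 32.71 − 39.53 = -6.82 m.
Hydraulic gradient: i = |Δh| / L = 6.82 / 1137 = 0.00600.
Flow is from higher to lower head: from OW-6 toward OW-5, i.e. toward the north-east.

i ≈ 0.00600; groundwater flows toward the north-east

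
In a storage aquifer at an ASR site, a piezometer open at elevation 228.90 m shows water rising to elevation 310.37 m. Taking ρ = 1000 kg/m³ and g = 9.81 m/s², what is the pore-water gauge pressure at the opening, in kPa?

Pressure head ψ = h − z = 310.37 − 228.90 = 81.47 m.
P = ρgψ = 1000 × 9.81 × 81.47 = 799221 Pa ≈ 799 kPa.

P ≈ 799 kPa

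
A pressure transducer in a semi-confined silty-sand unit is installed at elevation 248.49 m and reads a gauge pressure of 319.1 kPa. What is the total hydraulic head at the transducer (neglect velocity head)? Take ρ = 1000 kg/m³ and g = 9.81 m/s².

h ≈ 281.02 m

ψ = P/(ρg) = 319.1×1000 / (1000 × 9.81) = 32.53 m.
h = z + ψ = 248.49 + 32.53 = 281.02 m.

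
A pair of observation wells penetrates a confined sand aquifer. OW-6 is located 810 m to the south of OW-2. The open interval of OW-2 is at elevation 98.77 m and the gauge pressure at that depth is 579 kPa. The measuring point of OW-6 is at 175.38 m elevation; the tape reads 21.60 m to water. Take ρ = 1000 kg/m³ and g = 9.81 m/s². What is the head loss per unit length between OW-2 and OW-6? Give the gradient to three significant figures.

Pressure head at OW-2: ψ = P/(ρg) = 579×1000 / (1000 × 9.81) = 59.02 m.
Total head at OW-2: h = z + ψ = 98.77 + 59.02 = 157.79 m.
Total head at OW-6: h = 175.38 − 21.60 = 153.78 m.
Head difference: h(OW-2) − h(OW-6) = 157.79 − 153.78 = 4.01 m.
Hydraulic gradient: i = |Δh| / L = 4.01 / 810 = 0.00495.

i ≈ 0.00495 m/m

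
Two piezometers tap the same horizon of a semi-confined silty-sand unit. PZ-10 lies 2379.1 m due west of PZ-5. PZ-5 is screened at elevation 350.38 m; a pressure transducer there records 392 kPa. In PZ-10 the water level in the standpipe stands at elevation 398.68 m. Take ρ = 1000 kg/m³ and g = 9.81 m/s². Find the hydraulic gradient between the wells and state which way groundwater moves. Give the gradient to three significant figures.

Pressure head at PZ-5: ψ = P/(ρg) = 392×1000 / (1000 × 9.81) = 39.96 m.
Total head at PZ-5: h = z + ψ = 350.38 + 39.96 = 390.34 m.
Total head at PZ-10: h = 398.68 m (water level in the piezometer is the total head).
Head difference: h(PZ-5) − h(PZ-10) = 390.34 − 398.68 = -8.34 m.
Hydraulic gradient: i = |Δh| / L = 8.34 / 2379.1 = 0.00351.
Flow is from higher to lower head: from PZ-10 toward PZ-5, i.e. toward the east.

i ≈ 0.00351; groundwater flows toward the east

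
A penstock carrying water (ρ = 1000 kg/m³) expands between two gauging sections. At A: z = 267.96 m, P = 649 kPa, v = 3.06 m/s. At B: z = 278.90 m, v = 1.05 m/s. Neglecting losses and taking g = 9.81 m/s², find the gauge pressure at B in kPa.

Pressure head at A: ψ₁ = P₁/(ρg) = 649×1000 / (1000 × 9.81) = 66.16 m.
Velocity heads: v₁²/2g = 3.06²/19.62 = 0.477 m; v₂²/2g = 1.05²/19.62 = 0.056 m.
Total head H = z₁ + ψ₁ + v₁²/2g = 267.96 + 66.16 + 0.477 = 334.60 m.
ψ₂ = H − z₂ − v₂²/2g = 334.60 − 278.90 − 0.056 = 55.64 m.
P₂ = ρgψ₂ = 1000 × 9.81 × 55.64 ≈ 546 kPa.

P₂ ≈ 546 kPa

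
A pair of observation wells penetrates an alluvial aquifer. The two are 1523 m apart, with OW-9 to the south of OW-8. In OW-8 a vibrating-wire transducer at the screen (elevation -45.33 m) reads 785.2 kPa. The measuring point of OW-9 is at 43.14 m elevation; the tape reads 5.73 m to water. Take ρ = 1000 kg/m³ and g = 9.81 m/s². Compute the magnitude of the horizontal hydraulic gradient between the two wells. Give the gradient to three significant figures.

i ≈ 0.00177

Pressure head at OW-8: ψ = P/(ρg) = 785.2×1000 / (1000 × 9.81) = 80.04 m.
Total head at OW-8: h = z + ψ = -45.33 + 80.04 = 34.71 m.
Total head at OW-9: h = 43.14 − 5.73 = 37.41 m.
Head difference: h(OW-8) − h(OW-9) = 34.71 − 37.41 = -2.70 m.
Hydraulic gradient: i = |Δh| / L = 2.70 / 1523 = 0.00177.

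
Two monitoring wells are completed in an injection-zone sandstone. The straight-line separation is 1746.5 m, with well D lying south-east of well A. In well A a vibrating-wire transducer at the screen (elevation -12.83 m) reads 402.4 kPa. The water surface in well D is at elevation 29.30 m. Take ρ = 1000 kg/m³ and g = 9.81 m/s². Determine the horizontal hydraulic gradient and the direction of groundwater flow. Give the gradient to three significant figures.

Pressure head at well A: ψ = P/(ρg) = 402.4×1000 / (1000 × 9.81) = 41.02 m.
Total head at well A: h = z + ψ = -12.83 + 41.02 = 28.19 m.
Total head at well D: h = 29.30 m (water level in the piezometer is the total head).
Head difference: h(well A) − h(well D) = 28.19 − 29.30 = -1.11 m.
Hydraulic gradient: i = |Δh| / L = 1.11 / 1746.5 = 0.000636.
Flow is from higher to lower head: from well D toward well A, i.e. toward the north-west.

i ≈ 0.000636; groundwater flows toward the north-west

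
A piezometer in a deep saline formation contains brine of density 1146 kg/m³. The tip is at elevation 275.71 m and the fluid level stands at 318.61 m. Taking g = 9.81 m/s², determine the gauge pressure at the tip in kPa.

Pressure head ψ = h − z = 318.61 − 275.71 = 42.90 m.
P = ρgψ = 1146 × 9.81 × 42.90 = 482293 Pa ≈ 482 kPa.

P ≈ 482 kPa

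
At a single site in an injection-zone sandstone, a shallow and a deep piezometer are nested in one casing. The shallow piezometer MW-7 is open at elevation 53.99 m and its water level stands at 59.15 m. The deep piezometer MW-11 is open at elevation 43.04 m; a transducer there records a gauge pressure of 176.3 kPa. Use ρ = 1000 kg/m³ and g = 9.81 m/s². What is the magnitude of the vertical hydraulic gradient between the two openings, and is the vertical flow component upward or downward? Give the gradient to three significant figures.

Total head at MW-7: h = 59.15 m (water level in the standpipe).
Pressure head at MW-11: ψ = P/(ρg) = 176.3×1000 / (1000 × 9.81) = 17.97 m.
Total head at MW-11: h = z + ψ = 43.04 + 17.97 = 61.01 m.
Δh = h(MW-7) − h(MW-11) = 59.15 − 61.01 = -1.86 m.
Vertical separation Δz = 53.99 − 43.04 = 10.95 m.
|i_v| = |Δh| / Δz = 1.86 / 10.95 = 0.170.
Head is higher in the deep piezometer, so vertical flow is upward (discharge condition).

|i_v| ≈ 0.170; vertical flow is upward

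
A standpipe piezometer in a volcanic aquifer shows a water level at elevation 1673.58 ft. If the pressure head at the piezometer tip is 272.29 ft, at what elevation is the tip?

z ≈ 1401.29 ft

z = h − ψ = 1673.58 − 272.29 = 1401.29 ft.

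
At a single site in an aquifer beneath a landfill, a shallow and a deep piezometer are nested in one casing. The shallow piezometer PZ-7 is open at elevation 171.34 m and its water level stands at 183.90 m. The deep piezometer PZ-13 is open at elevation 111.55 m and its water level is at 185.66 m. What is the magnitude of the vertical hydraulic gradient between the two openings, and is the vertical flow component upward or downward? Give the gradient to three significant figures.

|i_v| ≈ 0.0294; vertical flow is upward

Total head at PZ-7: h = 183.90 m (water level in the standpipe).
Total head at PZ-13: h = 185.66 m.
Δh = h(PZ-7) − h(PZ-13) = 183.90 − 185.66 = -1.76 m.
Vertical separation Δz = 171.34 − 111.55 = 59.79 m.
|i_v| = |Δh| / Δz = 1.76 / 59.79 = 0.0294.
Head is higher in the deep piezometer, so vertical flow is upward (discharge condition).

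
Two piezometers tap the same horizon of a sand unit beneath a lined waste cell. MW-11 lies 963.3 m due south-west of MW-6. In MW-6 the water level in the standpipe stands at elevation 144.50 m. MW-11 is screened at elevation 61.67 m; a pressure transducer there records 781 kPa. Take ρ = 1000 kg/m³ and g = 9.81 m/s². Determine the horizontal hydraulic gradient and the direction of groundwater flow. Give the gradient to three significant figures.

i ≈ 0.00334; groundwater flows toward the south-west

Total head at MW-6: h = 144.50 m (water level in the piezometer is the total head).
Pressure head at MW-11: ψ = P/(ρg) = 781×1000 / (1000 × 9.81) = 79.61 m.
Total head at MW-11: h = z + ψ = 61.67 + 79.61 = 141.28 m.
Head difference: h(MW-6) − h(MW-11) = 144.50 − 141.28 = 3.22 m.
Hydraulic gradient: i = |Δh| / L = 3.22 / 963.3 = 0.00334.
Flow is from higher to lower head: from MW-6 toward MW-11, i.e. toward the south-west.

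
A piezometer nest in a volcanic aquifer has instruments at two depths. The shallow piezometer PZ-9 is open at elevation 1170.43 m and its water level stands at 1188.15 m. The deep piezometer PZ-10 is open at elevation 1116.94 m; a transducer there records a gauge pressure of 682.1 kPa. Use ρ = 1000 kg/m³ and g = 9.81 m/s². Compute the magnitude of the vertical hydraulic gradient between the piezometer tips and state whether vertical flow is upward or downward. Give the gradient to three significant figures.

Total head at PZ-9: h = 1188.15 m (water level in the standpipe).
Pressure head at PZ-10: ψ = P/(ρg) = 682.1×1000 / (1000 × 9.81) = 69.53 m.
Total head at PZ-10: h = z + ψ = 1116.94 + 69.53 = 1186.47 m.
Δh = h(PZ-9) − h(PZ-10) = 1188.15 − 1186.47 = 1.68 m.
Vertical separation Δz = 1170.43 − 1116.94 = 53.49 m.
|i_v| = |Δh| / Δz = 1.68 / 53.49 = 0.0314.
Head is higher in the shallow piezometer, so vertical flow is downward (recharge condition).

|i_v| ≈ 0.0314; vertical flow is downward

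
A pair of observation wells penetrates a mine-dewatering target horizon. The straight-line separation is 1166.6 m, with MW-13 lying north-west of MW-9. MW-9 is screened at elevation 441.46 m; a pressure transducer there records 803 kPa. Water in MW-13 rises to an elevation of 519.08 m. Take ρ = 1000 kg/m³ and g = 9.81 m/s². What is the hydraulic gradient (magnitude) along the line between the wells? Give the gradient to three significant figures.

i ≈ 0.00363

Pressure head at MW-9: ψ = P/(ρg) = 803×1000 / (1000 × 9.81) = 81.86 m.
Total head at MW-9: h = z + ψ = 441.46 + 81.86 = 523.32 m.
Total head at MW-13: h = 519.08 m (water level in the piezometer is the total head).
Head difference: h(MW-9) − h(MW-13) = 523.32 − 519.08 = 4.24 m.
Hydraulic gradient: i = |Δh| / L = 4.24 / 1166.6 = 0.00363.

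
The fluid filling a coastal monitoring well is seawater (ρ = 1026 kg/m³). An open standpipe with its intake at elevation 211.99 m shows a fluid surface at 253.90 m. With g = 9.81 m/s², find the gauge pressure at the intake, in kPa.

Pressure head ψ = h − z = 253.90 − 211.99 = 41.91 m.
P = ρgψ = 1026 × 9.81 × 41.91 = 421827 Pa ≈ 422 kPa.

P ≈ 422 kPa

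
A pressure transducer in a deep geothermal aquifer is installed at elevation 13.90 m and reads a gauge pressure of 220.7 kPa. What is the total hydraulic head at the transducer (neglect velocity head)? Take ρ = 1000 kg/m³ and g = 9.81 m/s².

ψ = P/(ρg) = 220.7×1000 / (1000 × 9.81) = 22.50 m.
h = z + ψ = 13.90 + 22.50 = 36.40 m.

h ≈ 36.40 m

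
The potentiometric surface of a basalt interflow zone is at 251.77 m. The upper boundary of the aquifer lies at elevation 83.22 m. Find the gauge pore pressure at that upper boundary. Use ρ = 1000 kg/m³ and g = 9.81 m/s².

Pressure head at the aquifer top: ψ = h − z = 251.77 − 83.22 = 168.55 m.
P = ρgψ = 1000 × 9.81 × 168.55 = 1653476 Pa ≈ 1650 kPa.

P ≈ 1650 kPa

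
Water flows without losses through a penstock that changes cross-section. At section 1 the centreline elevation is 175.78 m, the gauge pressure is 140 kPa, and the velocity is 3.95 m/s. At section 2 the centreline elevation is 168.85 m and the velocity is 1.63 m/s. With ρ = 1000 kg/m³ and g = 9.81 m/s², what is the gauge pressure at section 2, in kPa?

P₂ ≈ 214 kPa

Pressure head at 1: ψ₁ = P₁/(ρg) = 140×1000 / (1000 × 9.81) = 14.27 m.
Velocity heads: v₁²/2g = 3.95²/19.62 = 0.795 m; v₂²/2g = 1.63²/19.62 = 0.135 m.
Total head H = z₁ + ψ₁ + v₁²/2g = 175.78 + 14.27 + 0.795 = 190.84 m.
ψ₂ = H − z₂ − v₂²/2g = 190.84 − 168.85 − 0.135 = 21.86 m.
P₂ = ρgψ₂ = 1000 × 9.81 × 21.86 ≈ 214 kPa.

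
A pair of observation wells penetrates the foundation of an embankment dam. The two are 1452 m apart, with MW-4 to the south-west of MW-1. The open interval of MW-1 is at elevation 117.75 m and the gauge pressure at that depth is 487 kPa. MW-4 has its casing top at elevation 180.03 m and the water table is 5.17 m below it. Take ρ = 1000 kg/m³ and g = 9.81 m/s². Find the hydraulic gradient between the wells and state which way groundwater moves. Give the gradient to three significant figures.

Pressure head at MW-1: ψ = P/(ρg) = 487×1000 / (1000 × 9.81) = 49.64 m.
Total head at MW-1: h = z + ψ = 117.75 + 49.64 = 167.39 m.
Total head at MW-4: h = 180.03 − 5.17 = 174.86 m.
Head difference: h(MW-1) − h(MW-4) = 167.39 − 174.86 = -7.47 m.
Hydraulic gradient: i = |Δh| / L = 7.47 / 1452 = 0.00514.
Flow is from higher to lower head: from MW-4 toward MW-1, i.e. toward the north-east.

i ≈ 0.00514; groundwater flows toward the north-east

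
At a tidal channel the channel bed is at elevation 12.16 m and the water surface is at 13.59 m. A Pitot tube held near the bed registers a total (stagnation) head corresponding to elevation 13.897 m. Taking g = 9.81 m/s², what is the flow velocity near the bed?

v ≈ 2.45 m/s

Near the bed, under hydrostatic conditions, the piezometric head (z + ψ) equals the free-surface elevation, 13.59 m.
Velocity head = total − piezometric = 13.897 − 13.59 = 0.307 m.
v = √(2g·h_v) = √(2 × 9.81 × 0.307) = 2.45 m/s.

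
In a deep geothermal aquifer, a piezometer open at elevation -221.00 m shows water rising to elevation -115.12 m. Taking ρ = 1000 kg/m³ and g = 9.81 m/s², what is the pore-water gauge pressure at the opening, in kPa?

P ≈ 1040 kPa

Pressure head ψ = h − z = -115.12 − (-221.00) = 105.88 m.
P = ρgψ = 1000 × 9.81 × 105.88 = 1038683 Pa ≈ 1040 kPa.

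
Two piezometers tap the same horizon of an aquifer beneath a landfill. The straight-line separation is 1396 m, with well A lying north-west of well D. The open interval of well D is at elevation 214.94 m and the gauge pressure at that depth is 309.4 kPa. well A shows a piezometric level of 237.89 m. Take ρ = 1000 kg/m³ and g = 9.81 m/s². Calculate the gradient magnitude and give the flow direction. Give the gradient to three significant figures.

i ≈ 0.00615; groundwater flows toward the north-west

Pressure head at well D: ψ = P/(ρg) = 309.4×1000 / (1000 × 9.81) = 31.54 m.
Total head at well D: h = z + ψ = 214.94 + 31.54 = 246.48 m.
Total head at well A: h = 237.89 m (water level in the piezometer is the total head).
Head difference: h(well D) − h(well A) = 246.48 − 237.89 = 8.59 m.
Hydraulic gradient: i = |Δh| / L = 8.59 / 1396 = 0.00615.
Flow is from higher to lower head: from well D toward well A, i.e. toward the north-west.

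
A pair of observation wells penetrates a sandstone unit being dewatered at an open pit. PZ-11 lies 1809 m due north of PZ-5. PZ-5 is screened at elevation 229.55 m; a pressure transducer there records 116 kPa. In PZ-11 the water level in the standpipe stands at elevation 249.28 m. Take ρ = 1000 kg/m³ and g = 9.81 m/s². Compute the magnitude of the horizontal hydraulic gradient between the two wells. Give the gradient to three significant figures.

i ≈ 0.00437

Pressure head at PZ-5: ψ = P/(ρg) = 116×1000 / (1000 × 9.81) = 11.82 m.
Total head at PZ-5: h = z + ψ = 229.55 + 11.82 = 241.37 m.
Total head at PZ-11: h = 249.28 m (water level in the piezometer is the total head).
Head difference: h(PZ-5) − h(PZ-11) = 241.37 − 249.28 = -7.91 m.
Hydraulic gradient: i = |Δh| / L = 7.91 / 1809 = 0.00437.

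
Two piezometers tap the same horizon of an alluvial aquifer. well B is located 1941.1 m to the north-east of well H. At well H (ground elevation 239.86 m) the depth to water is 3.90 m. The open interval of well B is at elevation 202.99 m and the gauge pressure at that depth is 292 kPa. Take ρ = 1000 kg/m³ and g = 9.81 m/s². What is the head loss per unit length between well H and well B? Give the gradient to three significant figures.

i ≈ 0.00165 m/m

Total head at well H: h = 239.86 − 3.90 = 235.96 m.
Pressure head at well B: ψ = P/(ρg) = 292×1000 / (1000 × 9.81) = 29.77 m.
Total head at well B: h = z + ψ = 202.99 + 29.77 = 232.76 m.
Head difference: h(well H) − h(well B) = 235.96 − 232.76 = 3.20 m.
Hydraulic gradient: i = |Δh| / L = 3.20 / 1941.1 = 0.00165.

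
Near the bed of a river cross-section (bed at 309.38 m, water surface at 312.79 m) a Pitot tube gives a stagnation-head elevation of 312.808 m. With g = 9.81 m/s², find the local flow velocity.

v ≈ 0.594 m/s

Near the bed, under hydrostatic conditions, the piezometric head (z + ψ) equals the free-surface elevation, 312.79 m.
Velocity head = total − piezometric = 312.808 − 312.79 = 0.018 m.
v = √(2g·h_v) = √(2 × 9.81 × 0.018) = 0.594 m/s.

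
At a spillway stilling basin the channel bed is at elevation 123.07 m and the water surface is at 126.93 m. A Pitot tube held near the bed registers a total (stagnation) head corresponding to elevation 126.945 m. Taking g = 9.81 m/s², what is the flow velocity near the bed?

v ≈ 0.542 m/s

Near the bed, under hydrostatic conditions, the piezometric head (z + ψ) equals the free-surface elevation, 126.93 m.
Velocity head = total − piezometric = 126.945 − 126.93 = 0.015 m.
v = √(2g·h_v) = √(2 × 9.81 × 0.015) = 0.542 m/s.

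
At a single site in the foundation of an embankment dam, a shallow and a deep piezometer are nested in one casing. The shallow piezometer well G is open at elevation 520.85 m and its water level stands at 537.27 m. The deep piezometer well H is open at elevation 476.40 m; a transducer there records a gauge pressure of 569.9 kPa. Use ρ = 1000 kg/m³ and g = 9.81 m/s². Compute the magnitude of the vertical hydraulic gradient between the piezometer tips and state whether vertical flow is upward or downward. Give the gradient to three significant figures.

|i_v| ≈ 0.0625; vertical flow is downward

Total head at well G: h = 537.27 m (water level in the standpipe).
Pressure head at well H: ψ = P/(ρg) = 569.9×1000 / (1000 × 9.81) = 58.09 m.
Total head at well H: h = z + ψ = 476.40 + 58.09 = 534.49 m.
Δh = h(well G) − h(well H) = 537.27 − 534.49 = 2.78 m.
Vertical separation Δz = 520.85 − 476.40 = 44.45 m.
|i_v| = |Δh| / Δz = 2.78 / 44.45 = 0.0625.
Head is higher in the shallow piezometer, so vertical flow is downward (recharge condition).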